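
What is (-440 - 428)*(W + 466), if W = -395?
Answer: -61628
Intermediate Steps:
(-440 - 428)*(W + 466) = (-440 - 428)*(-395 + 466) = -868*71 = -61628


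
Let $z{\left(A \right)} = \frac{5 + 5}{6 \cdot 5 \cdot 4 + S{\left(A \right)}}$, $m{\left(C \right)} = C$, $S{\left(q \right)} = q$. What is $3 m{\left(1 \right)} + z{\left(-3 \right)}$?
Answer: $\frac{361}{117} \approx 3.0855$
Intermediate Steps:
$z{\left(A \right)} = \frac{10}{120 + A}$ ($z{\left(A \right)} = \frac{5 + 5}{6 \cdot 5 \cdot 4 + A} = \frac{10}{30 \cdot 4 + A} = \frac{10}{120 + A}$)
$3 m{\left(1 \right)} + z{\left(-3 \right)} = 3 \cdot 1 + \frac{10}{120 - 3} = 3 + \frac{10}{117} = \frac{361}{117}$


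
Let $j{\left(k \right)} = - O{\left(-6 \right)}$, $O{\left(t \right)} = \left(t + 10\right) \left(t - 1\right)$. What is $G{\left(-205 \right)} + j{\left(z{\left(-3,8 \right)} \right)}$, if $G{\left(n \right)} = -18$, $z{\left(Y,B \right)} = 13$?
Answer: $10$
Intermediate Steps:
$O{\left(t \right)} = \left(-1 + t\right) \left(10 + t\right)$ ($O{\left(t \right)} = \left(10 + t\right) \left(-1 + t\right) = \left(-1 + t\right) \left(10 + t\right)$)
$j{\left(k \right)} = 28$ ($j{\left(k \right)} = - (-10 + \left(-6\right)^{2} + 9 \left(-6\right)) = - (-10 + 36 - 54) = \left(-1\right) \left(-28\right) = 28$)
$G{\left(-205 \right)} + j{\left(z{\left(-3,8 \right)} \right)} = -18 + 28 = 10$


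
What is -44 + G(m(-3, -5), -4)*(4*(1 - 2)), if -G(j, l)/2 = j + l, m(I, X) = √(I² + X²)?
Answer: -76 + 8*√34 ≈ -29.352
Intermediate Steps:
G(j, l) = -2*j - 2*l (G(j, l) = -2*(j + l) = -2*j - 2*l)
-44 + G(m(-3, -5), -4)*(4*(1 - 2)) = -44 + (-2*√((-3)² + (-5)²) - 2*(-4))*(4*(1 - 2)) = -44 + (-2*√(9 + 25) + 8)*(4*(-1)) = -44 + (-2*√34 + 8)*(-4) = -44 + (8 - 2*√34)*(-4) = -44 + (-32 + 8*√34) = -76 + 8*√34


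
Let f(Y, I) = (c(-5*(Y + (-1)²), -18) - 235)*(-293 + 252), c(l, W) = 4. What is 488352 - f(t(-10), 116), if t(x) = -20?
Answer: 478881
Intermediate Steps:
f(Y, I) = 9471 (f(Y, I) = (4 - 235)*(-293 + 252) = -231*(-41) = 9471)
488352 - f(t(-10), 116) = 488352 - 1*9471 = 488352 - 9471 = 478881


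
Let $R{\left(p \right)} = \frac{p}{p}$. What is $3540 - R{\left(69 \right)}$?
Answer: $3539$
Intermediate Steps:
$R{\left(p \right)} = 1$
$3540 - R{\left(69 \right)} = 3540 - 1 = 3539$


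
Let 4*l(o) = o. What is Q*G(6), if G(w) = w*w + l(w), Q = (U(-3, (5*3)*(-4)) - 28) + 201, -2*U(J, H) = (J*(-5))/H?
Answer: 103875/16 ≈ 6492.2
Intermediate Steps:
l(o) = o/4
U(J, H) = 5*J/(2*H) (U(J, H) = -J*(-5)/(2*H) = -(-5*J)/(2*H) = -(-5)*J/(2*H) = 5*J/(2*H))
Q = 1385/8 (Q = ((5/2)*(-3)/((5*3)*(-4)) - 28) + 201 = ((5/2)*(-3)/(15*(-4)) - 28) + 201 = ((5/2)*(-3)/(-60) - 28) + 201 = ((5/2)*(-3)*(-1/60) - 28) + 201 = (1/8 - 28) + 201 = -223/8 + 201 = 1385/8 ≈ 173.13)
G(w) = w**2 + w/4 (G(w) = w*w + w/4 = w**2 + w/4)
Q*G(6) = 1385*(6*(1/4 + 6))/8 = 1385*(6*(25/4))/8 = (1385/8)*(75/2) = 103875/16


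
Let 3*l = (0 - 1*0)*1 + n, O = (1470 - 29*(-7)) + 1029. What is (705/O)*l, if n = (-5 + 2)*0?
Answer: 0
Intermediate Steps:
n = 0 (n = -3*0 = 0)
O = 2702 (O = (1470 + 203) + 1029 = 1673 + 1029 = 2702)
l = 0 (l = ((0 - 1*0)*1 + 0)/3 = ((0 + 0)*1 + 0)/3 = (0*1 + 0)/3 = (0 + 0)/3 = (1/3)*0 = 0)
(705/O)*l = (705/2702)*0 = 0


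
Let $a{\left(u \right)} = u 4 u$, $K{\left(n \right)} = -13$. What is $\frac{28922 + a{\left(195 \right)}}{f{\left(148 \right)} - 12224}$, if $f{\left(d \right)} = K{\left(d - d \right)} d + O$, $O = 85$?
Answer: $- \frac{181022}{14063} \approx -12.872$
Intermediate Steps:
$f{\left(d \right)} = 85 - 13 d$ ($f{\left(d \right)} = - 13 d + 85 = 85 - 13 d$)
$a{\left(u \right)} = 4 u^{2}$ ($a{\left(u \right)} = 4 u u = 4 u^{2}$)
$\frac{28922 + a{\left(195 \right)}}{f{\left(148 \right)} - 12224} = \frac{28922 + 4 \cdot 195^{2}}{\left(85 - 1924\right) - 12224} = \frac{28922 + 4 \cdot 38025}{\left(85 - 1924\right) - 12224} = \frac{28922 + 152100}{-1839 - 12224} = \frac{181022}{-14063} = 181022 \left(- \frac{1}{14063}\right) = - \frac{181022}{14063}$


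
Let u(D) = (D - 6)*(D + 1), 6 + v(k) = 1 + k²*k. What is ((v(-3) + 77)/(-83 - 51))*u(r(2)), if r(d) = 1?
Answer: 225/67 ≈ 3.3582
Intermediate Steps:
v(k) = -5 + k³ (v(k) = -6 + (1 + k²*k) = -6 + (1 + k³) = -5 + k³)
u(D) = (1 + D)*(-6 + D) (u(D) = (-6 + D)*(1 + D) = (1 + D)*(-6 + D))
((v(-3) + 77)/(-83 - 51))*u(r(2)) = (((-5 + (-3)³) + 77)/(-83 - 51))*(-6 + 1² - 5*1) = (((-5 - 27) + 77)/(-134))*(-6 + 1 - 5) = ((-32 + 77)*(-1/134))*(-10) = (45*(-1/134))*(-10) = -45/134*(-10) = 225/67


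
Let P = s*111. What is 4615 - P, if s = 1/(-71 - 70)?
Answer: 216942/47 ≈ 4615.8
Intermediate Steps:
s = -1/141 (s = 1/(-141) = -1/141 ≈ -0.0070922)
P = -37/47 (P = -1/141*111 = -37/47 ≈ -0.78723)
4615 - P = 4615 - 1*(-37/47) = 4615 + 37/47 = 216942/47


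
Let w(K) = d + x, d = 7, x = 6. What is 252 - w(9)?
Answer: 239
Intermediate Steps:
w(K) = 13 (w(K) = 7 + 6 = 13)
252 - w(9) = 252 - 1*13 = 252 - 13 = 239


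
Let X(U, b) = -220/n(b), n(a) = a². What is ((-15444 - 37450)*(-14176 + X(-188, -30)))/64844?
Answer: 16871361157/1458990 ≈ 11564.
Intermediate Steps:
X(U, b) = -220/b²
((-15444 - 37450)*(-14176 + X(-188, -30)))/64844 = ((-15444 - 37450)*(-14176 - 220/(-30)²))/64844 = -52894*(-14176 - 220*1/900)*(1/64844) = -52894*(-14176 - 11/45)*(1/64844) = -52894*(-637931/45)*(1/64844) = (33742722314/45)*(1/64844) = 16871361157/1458990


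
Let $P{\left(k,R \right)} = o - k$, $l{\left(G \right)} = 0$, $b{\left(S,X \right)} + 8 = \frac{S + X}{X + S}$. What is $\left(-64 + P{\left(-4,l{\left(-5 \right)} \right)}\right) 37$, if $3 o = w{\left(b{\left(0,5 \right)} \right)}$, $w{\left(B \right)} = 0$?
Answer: $-2220$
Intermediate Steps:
$b{\left(S,X \right)} = -7$ ($b{\left(S,X \right)} = -8 + \frac{S + X}{X + S} = -8 + \frac{S + X}{S + X} = -8 + 1 = -7$)
$o = 0$ ($o = \frac{1}{3} \cdot 0 = 0$)
$P{\left(k,R \right)} = - k$ ($P{\left(k,R \right)} = 0 - k = - k$)
$\left(-64 + P{\left(-4,l{\left(-5 \right)} \right)}\right) 37 = \left(-64 - -4\right) 37 = \left(-64 + 4\right) 37 = \left(-60\right) 37 = -2220$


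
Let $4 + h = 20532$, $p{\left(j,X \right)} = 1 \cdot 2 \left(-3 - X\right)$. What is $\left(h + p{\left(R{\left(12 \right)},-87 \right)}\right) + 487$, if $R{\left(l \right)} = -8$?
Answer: $21183$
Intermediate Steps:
$p{\left(j,X \right)} = -6 - 2 X$ ($p{\left(j,X \right)} = 2 \left(-3 - X\right) = -6 - 2 X$)
$h = 20528$ ($h = -4 + 20532 = 20528$)
$\left(h + p{\left(R{\left(12 \right)},-87 \right)}\right) + 487 = \left(20528 - -168\right) + 487 = \left(20528 + \left(-6 + 174\right)\right) + 487 = \left(20528 + 168\right) + 487 = 20696 + 487 = 21183$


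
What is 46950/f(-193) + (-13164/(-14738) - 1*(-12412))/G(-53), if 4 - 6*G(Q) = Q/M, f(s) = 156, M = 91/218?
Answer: 992868780355/1141708646 ≈ 869.63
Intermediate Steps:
M = 91/218 (M = 91*(1/218) = 91/218 ≈ 0.41743)
G(Q) = 2/3 - 109*Q/273 (G(Q) = 2/3 - Q/(6*91/218) = 2/3 - Q*218/(6*91) = 2/3 - 109*Q/273)
46950/f(-193) + (-13164/(-14738) - 1*(-12412))/G(-53) = 46950/156 + (-13164/(-14738) - 1*(-12412))/(2/3 - 109/273*(-53)) = 46950*(1/156) + (-13164*(-1/14738) + 12412)/(2/3 + 5777/273) = 7825/26 + (6582/7369 + 12412)/(5959/273) = 7825/26 + (91470610/7369)*(273/5959) = 7825/26 + 24971476530/43911871 = 992868780355/1141708646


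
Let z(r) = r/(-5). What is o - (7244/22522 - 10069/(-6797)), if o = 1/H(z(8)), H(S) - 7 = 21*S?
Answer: -2676781272/1454279323 ≈ -1.8406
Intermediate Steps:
z(r) = -r/5 (z(r) = r*(-1/5) = -r/5)
H(S) = 7 + 21*S
o = -5/133 (o = 1/(7 + 21*(-1/5*8)) = 1/(7 + 21*(-8/5)) = 1/(7 - 168/5) = 1/(-133/5) = -5/133 ≈ -0.037594)
o - (7244/22522 - 10069/(-6797)) = -5/133 - (7244/22522 - 10069/(-6797)) = -5/133 - (7244*(1/22522) - 10069*(-1/6797)) = -5/133 - (3622/11261 + 10069/6797) = -5/133 - 1*138005743/76541017 = -5/133 - 138005743/76541017 = -2676781272/1454279323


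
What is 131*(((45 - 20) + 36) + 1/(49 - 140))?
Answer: 727050/91 ≈ 7989.6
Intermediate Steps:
131*(((45 - 20) + 36) + 1/(49 - 140)) = 131*((25 + 36) + 1/(-91)) = 131*(61 - 1/91) = 131*(5550/91) = 727050/91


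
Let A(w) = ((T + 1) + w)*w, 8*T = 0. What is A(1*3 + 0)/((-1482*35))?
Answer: -2/8645 ≈ -0.00023135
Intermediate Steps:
T = 0 (T = (⅛)*0 = 0)
A(w) = w*(1 + w) (A(w) = ((0 + 1) + w)*w = (1 + w)*w = w*(1 + w))
A(1*3 + 0)/((-1482*35)) = ((1*3 + 0)*(1 + (1*3 + 0)))/((-1482*35)) = ((3 + 0)*(1 + (3 + 0)))/(-51870) = (3*(1 + 3))*(-1/51870) = (3*4)*(-1/51870) = 12*(-1/51870) = -2/8645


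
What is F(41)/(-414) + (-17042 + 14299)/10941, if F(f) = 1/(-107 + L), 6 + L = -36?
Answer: -56397919/224968842 ≈ -0.25069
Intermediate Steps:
L = -42 (L = -6 - 36 = -42)
F(f) = -1/149 (F(f) = 1/(-107 - 42) = 1/(-149) = -1/149)
F(41)/(-414) + (-17042 + 14299)/10941 = -1/149/(-414) + (-17042 + 14299)/10941 = -1/149*(-1/414) - 2743*1/10941 = 1/61686 - 2743/10941 = -56397919/224968842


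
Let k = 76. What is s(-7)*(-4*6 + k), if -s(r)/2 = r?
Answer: 728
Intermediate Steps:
s(r) = -2*r
s(-7)*(-4*6 + k) = (-2*(-7))*(-4*6 + 76) = 14*(-24 + 76) = 14*52 = 728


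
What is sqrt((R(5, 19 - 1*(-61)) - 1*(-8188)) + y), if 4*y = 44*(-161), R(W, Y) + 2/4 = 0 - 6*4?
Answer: sqrt(25570)/2 ≈ 79.953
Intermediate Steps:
R(W, Y) = -49/2 (R(W, Y) = -1/2 + (0 - 6*4) = -1/2 + (0 - 24) = -1/2 - 24 = -49/2)
y = -1771 (y = (44*(-161))/4 = (1/4)*(-7084) = -1771)
sqrt((R(5, 19 - 1*(-61)) - 1*(-8188)) + y) = sqrt((-49/2 - 1*(-8188)) - 1771) = sqrt((-49/2 + 8188) - 1771) = sqrt(16327/2 - 1771) = sqrt(12785/2) = sqrt(25570)/2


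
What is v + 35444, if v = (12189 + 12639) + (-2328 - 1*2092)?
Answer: 55852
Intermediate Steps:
v = 20408 (v = 24828 + (-2328 - 2092) = 24828 - 4420 = 20408)
v + 35444 = 20408 + 35444 = 55852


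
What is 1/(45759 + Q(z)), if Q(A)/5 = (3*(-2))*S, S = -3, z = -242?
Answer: 1/45849 ≈ 2.1811e-5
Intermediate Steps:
Q(A) = 90 (Q(A) = 5*((3*(-2))*(-3)) = 5*(-6*(-3)) = 5*18 = 90)
1/(45759 + Q(z)) = 1/(45759 + 90) = 1/45849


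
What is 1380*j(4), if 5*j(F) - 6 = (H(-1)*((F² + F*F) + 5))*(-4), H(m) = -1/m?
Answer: -39192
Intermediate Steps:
j(F) = -14/5 - 8*F²/5 (j(F) = 6/5 + (((-1/(-1))*((F² + F*F) + 5))*(-4))/5 = 6/5 + (((-1*(-1))*((F² + F²) + 5))*(-4))/5 = 6/5 + ((1*(2*F² + 5))*(-4))/5 = 6/5 + ((1*(5 + 2*F²))*(-4))/5 = 6/5 + ((5 + 2*F²)*(-4))/5 = 6/5 + (-20 - 8*F²)/5 = 6/5 + (-4 - 8*F²/5) = -14/5 - 8*F²/5)
1380*j(4) = 1380*(-14/5 - 8/5*4²) = 1380*(-14/5 - 8/5*16) = 1380*(-14/5 - 128/5) = 1380*(-142/5) = -39192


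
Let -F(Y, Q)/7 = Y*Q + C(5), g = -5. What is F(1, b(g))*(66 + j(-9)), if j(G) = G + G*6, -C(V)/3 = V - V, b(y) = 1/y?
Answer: 21/5 ≈ 4.2000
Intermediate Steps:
b(y) = 1/y
C(V) = 0 (C(V) = -3*(V - V) = -3*0 = 0)
j(G) = 7*G (j(G) = G + 6*G = 7*G)
F(Y, Q) = -7*Q*Y (F(Y, Q) = -7*(Y*Q + 0) = -7*(Q*Y + 0) = -7*Q*Y)
F(1, b(g))*(66 + j(-9)) = (-7*1/(-5))*(66 + 7*(-9)) = (-7*(-1/5)*1)*(66 - 63) = (7/5)*3 = 21/5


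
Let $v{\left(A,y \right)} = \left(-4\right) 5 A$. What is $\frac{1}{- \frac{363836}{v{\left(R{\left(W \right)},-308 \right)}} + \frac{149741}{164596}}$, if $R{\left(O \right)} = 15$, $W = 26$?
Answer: $\frac{12344700}{14982718139} \approx 0.00082393$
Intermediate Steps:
$v{\left(A,y \right)} = - 20 A$
$\frac{1}{- \frac{363836}{v{\left(R{\left(W \right)},-308 \right)}} + \frac{149741}{164596}} = \frac{1}{- \frac{363836}{\left(-20\right) 15} + \frac{149741}{164596}} = \frac{1}{- \frac{363836}{-300} + 149741 \cdot \frac{1}{164596}} = \frac{1}{\left(-363836\right) \left(- \frac{1}{300}\right) + \frac{149741}{164596}} = \frac{1}{\frac{90959}{75} + \frac{149741}{164596}} = \frac{1}{\frac{14982718139}{12344700}} = \frac{12344700}{14982718139}$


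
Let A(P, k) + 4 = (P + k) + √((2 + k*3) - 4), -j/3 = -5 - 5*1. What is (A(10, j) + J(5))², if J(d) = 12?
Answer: 2392 + 192*√22 ≈ 3292.6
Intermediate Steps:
j = 30 (j = -3*(-5 - 5*1) = -3*(-5 - 5) = -3*(-10) = 30)
A(P, k) = -4 + P + k + √(-2 + 3*k) (A(P, k) = -4 + ((P + k) + √((2 + k*3) - 4)) = -4 + ((P + k) + √((2 + 3*k) - 4)) = -4 + ((P + k) + √(-2 + 3*k)) = -4 + (P + k + √(-2 + 3*k)) = -4 + P + k + √(-2 + 3*k))
(A(10, j) + J(5))² = ((-4 + 10 + 30 + √(-2 + 3*30)) + 12)² = ((-4 + 10 + 30 + √(-2 + 90)) + 12)² = ((-4 + 10 + 30 + √88) + 12)² = ((-4 + 10 + 30 + 2*√22) + 12)² = ((36 + 2*√22) + 12)² = (48 + 2*√22)²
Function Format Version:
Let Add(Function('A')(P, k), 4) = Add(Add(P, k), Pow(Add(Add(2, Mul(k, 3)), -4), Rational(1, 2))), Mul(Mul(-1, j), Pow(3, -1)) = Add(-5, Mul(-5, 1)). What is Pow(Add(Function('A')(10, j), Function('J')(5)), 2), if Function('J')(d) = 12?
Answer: Add(2392, Mul(192, Pow(22, Rational(1, 2)))) ≈ 3292.6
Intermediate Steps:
j = 30 (j = Mul(-3, Add(-5, Mul(-5, 1))) = Mul(-3, Add(-5, -5)) = Mul(-3, -10) = 30)
Function('A')(P, k) = Add(-4, P, k, Pow(Add(-2, Mul(3, k)), Rational(1, 2))) (Function('A')(P, k) = Add(-4, Add(Add(P, k), Pow(Add(Add(2, Mul(k, 3)), -4), Rational(1, 2)))) = Add(-4, Add(Add(P, k), Pow(Add(Add(2, Mul(3, k)), -4), Rational(1, 2)))) = Add(-4, Add(Add(P, k), Pow(Add(-2, Mul(3, k)), Rational(1, 2)))) = Add(-4, Add(P, k, Pow(Add(-2, Mul(3, k)), Rational(1, 2)))) = Add(-4, P, k, Pow(Add(-2, Mul(3, k)), Rational(1, 2))))
Pow(Add(Function('A')(10, j), Function('J')(5)), 2) = Pow(Add(Add(-4, 10, 30, Pow(Add(-2, Mul(3, 30)), Rational(1, 2))), 12), 2) = Pow(Add(Add(-4, 10, 30, Pow(Add(-2, 90), Rational(1, 2))), 12), 2) = Pow(Add(Add(-4, 10, 30, Pow(88, Rational(1, 2))), 12), 2) = Pow(Add(Add(-4, 10, 30, Mul(2, Pow(22, Rational(1, 2)))), 12), 2) = Pow(Add(Add(36, Mul(2, Pow(22, Rational(1, 2)))), 12), 2) = Pow(Add(48, Mul(2, Pow(22, Rational(1, 2)))), 2)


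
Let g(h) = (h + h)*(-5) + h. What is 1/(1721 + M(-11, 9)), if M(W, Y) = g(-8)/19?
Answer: 19/32771 ≈ 0.00057978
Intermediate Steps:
g(h) = -9*h (g(h) = (2*h)*(-5) + h = -10*h + h = -9*h)
M(W, Y) = 72/19 (M(W, Y) = -9*(-8)/19 = 72*(1/19) = 72/19)
1/(1721 + M(-11, 9)) = 1/(1721 + 72/19) = 1/(32771/19) = 19/32771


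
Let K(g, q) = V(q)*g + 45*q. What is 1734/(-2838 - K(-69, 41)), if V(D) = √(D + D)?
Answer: -902258/2393343 - 13294*√82/2393343 ≈ -0.42729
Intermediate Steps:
V(D) = √2*√D (V(D) = √(2*D) = √2*√D)
K(g, q) = 45*q + g*√2*√q (K(g, q) = (√2*√q)*g + 45*q = g*√2*√q + 45*q = 45*q + g*√2*√q)
1734/(-2838 - K(-69, 41)) = 1734/(-2838 - (45*41 - 69*√2*√41)) = 1734/(-2838 - (1845 - 69*√82)) = 1734/(-2838 + (-1845 + 69*√82)) = 1734/(-4683 + 69*√82)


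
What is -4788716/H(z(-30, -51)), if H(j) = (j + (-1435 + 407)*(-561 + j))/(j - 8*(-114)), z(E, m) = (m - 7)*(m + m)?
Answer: 681194851/114563 ≈ 5946.0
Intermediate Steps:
z(E, m) = 2*m*(-7 + m) (z(E, m) = (-7 + m)*(2*m) = 2*m*(-7 + m))
H(j) = (576708 - 1027*j)/(912 + j) (H(j) = (j - 1028*(-561 + j))/(j + 912) = (j + (576708 - 1028*j))/(912 + j) = (576708 - 1027*j)/(912 + j))
-4788716/H(z(-30, -51)) = -4788716*(912 + 2*(-51)*(-7 - 51))/(576708 - 2054*(-51)*(-7 - 51)) = -4788716*(912 + 2*(-51)*(-58))/(576708 - 2054*(-51)*(-58)) = -4788716*(912 + 5916)/(576708 - 1027*5916) = -4788716*6828/(576708 - 6075732) = -4788716/((1/6828)*(-5499024)) = -4788716/(-458252/569) = -4788716*(-569/458252) = 681194851/114563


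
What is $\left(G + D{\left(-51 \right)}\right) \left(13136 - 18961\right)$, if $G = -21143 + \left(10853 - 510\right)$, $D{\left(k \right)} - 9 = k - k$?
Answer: $62857575$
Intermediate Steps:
$D{\left(k \right)} = 9$ ($D{\left(k \right)} = 9 + \left(k - k\right) = 9 + 0 = 9$)
$G = -10800$ ($G = -21143 + 10343 = -10800$)
$\left(G + D{\left(-51 \right)}\right) \left(13136 - 18961\right) = \left(-10800 + 9\right) \left(13136 - 18961\right) = \left(-10791\right) \left(-5825\right) = 62857575$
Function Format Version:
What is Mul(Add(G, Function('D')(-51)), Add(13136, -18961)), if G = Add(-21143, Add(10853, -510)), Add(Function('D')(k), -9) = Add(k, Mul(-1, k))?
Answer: 62857575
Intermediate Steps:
Function('D')(k) = 9 (Function('D')(k) = Add(9, Add(k, Mul(-1, k))) = Add(9, 0) = 9)
G = -10800 (G = Add(-21143, 10343) = -10800)
Mul(Add(G, Function('D')(-51)), Add(13136, -18961)) = Mul(Add(-10800, 9), Add(13136, -18961)) = Mul(-10791, -5825) = 62857575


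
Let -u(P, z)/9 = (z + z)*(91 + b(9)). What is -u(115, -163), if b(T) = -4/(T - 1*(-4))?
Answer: -3459186/13 ≈ -2.6609e+5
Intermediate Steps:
b(T) = -4/(4 + T) (b(T) = -4/(T + 4) = -4/(4 + T))
u(P, z) = -21222*z/13 (u(P, z) = -9*(z + z)*(91 - 4/(4 + 9)) = -9*2*z*(91 - 4/13) = -9*2*z*1179/13 = -21222*z/13)
-u(115, -163) = -(-21222)*(-163)/13 = -1*3459186/13 = -3459186/13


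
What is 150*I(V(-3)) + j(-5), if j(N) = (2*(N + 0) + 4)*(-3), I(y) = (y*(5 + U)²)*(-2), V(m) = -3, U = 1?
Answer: 32418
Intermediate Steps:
I(y) = -72*y (I(y) = (y*(5 + 1)²)*(-2) = (y*6²)*(-2) = (y*36)*(-2) = (36*y)*(-2) = -72*y)
j(N) = -12 - 6*N (j(N) = (2*N + 4)*(-3) = (4 + 2*N)*(-3) = -12 - 6*N)
150*I(V(-3)) + j(-5) = 150*(-72*(-3)) + (-12 - 6*(-5)) = 150*216 + (-12 + 30) = 32400 + 18 = 32418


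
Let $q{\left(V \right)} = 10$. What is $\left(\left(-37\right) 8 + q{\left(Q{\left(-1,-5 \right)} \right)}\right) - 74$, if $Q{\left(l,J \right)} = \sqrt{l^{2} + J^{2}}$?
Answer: $-360$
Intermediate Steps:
$Q{\left(l,J \right)} = \sqrt{J^{2} + l^{2}}$
$\left(\left(-37\right) 8 + q{\left(Q{\left(-1,-5 \right)} \right)}\right) - 74 = \left(\left(-37\right) 8 + 10\right) - 74 = \left(-296 + 10\right) - 74 = -286 - 74 = -360$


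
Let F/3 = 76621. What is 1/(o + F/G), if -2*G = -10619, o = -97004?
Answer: -10619/1029625750 ≈ -1.0313e-5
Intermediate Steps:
F = 229863 (F = 3*76621 = 229863)
G = 10619/2 (G = -½*(-10619) = 10619/2 ≈ 5309.5)
1/(o + F/G) = 1/(-97004 + 229863/(10619/2)) = 1/(-97004 + 229863*(2/10619)) = 1/(-97004 + 459726/10619) = 1/(-1029625750/10619) = -10619/1029625750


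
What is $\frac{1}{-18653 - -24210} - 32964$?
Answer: $- \frac{183180947}{5557} \approx -32964.0$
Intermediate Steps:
$\frac{1}{-18653 - -24210} - 32964 = \frac{1}{-18653 + 24210} - 32964 = \frac{1}{5557} - 32964 = - \frac{183180947}{5557}$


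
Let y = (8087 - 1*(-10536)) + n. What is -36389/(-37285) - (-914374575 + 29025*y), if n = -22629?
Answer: 38427737748014/37285 ≈ 1.0306e+9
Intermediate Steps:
y = -4006 (y = (8087 - 1*(-10536)) - 22629 = (8087 + 10536) - 22629 = 18623 - 22629 = -4006)
-36389/(-37285) - (-914374575 + 29025*y) = -36389/(-37285) - 29025/(1/(-31503 - 4006)) = -36389*(-1/37285) - 29025/(1/(-35509)) = 36389/37285 - 29025/(-1/35509) = 36389/37285 - 29025*(-35509) = 36389/37285 + 1030648725 = 38427737748014/37285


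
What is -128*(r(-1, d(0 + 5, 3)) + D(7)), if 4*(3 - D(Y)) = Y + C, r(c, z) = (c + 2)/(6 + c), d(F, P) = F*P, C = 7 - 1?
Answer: 32/5 ≈ 6.4000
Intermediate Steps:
C = 6
r(c, z) = (2 + c)/(6 + c)
D(Y) = 3/2 - Y/4 (D(Y) = 3 - (Y + 6)/4 = 3 - (6 + Y)/4 = 3 + (-3/2 - Y/4) = 3/2 - Y/4)
-128*(r(-1, d(0 + 5, 3)) + D(7)) = -128*((2 - 1)/(6 - 1) + (3/2 - 1/4*7)) = -128*(1/5 + (3/2 - 7/4)) = -128*((1/5)*1 - 1/4) = -128*(1/5 - 1/4) = -128*(-1/20) = 32/5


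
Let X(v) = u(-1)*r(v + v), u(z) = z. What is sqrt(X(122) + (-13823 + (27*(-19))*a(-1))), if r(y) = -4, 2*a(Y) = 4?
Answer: I*sqrt(14845) ≈ 121.84*I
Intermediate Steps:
a(Y) = 2 (a(Y) = (1/2)*4 = 2)
X(v) = 4 (X(v) = -1*(-4) = 4)
sqrt(X(122) + (-13823 + (27*(-19))*a(-1))) = sqrt(4 + (-13823 + (27*(-19))*2)) = sqrt(4 + (-13823 - 513*2)) = sqrt(4 + (-13823 - 1026)) = sqrt(4 - 14849) = sqrt(-14845) = I*sqrt(14845)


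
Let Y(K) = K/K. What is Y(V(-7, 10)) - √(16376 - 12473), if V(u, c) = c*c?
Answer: 1 - √3903 ≈ -61.474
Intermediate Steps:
V(u, c) = c²
Y(K) = 1
Y(V(-7, 10)) - √(16376 - 12473) = 1 - √(16376 - 12473) = 1 - √3903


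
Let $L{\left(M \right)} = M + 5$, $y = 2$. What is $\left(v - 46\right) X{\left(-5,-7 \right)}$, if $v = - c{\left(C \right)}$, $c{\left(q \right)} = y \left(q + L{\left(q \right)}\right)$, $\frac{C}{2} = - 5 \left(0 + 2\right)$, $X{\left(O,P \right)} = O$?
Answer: $-120$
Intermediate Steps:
$L{\left(M \right)} = 5 + M$
$C = -20$ ($C = 2 \left(- 5 \left(0 + 2\right)\right) = 2 \left(\left(-5\right) 2\right) = 2 \left(-10\right) = -20$)
$c{\left(q \right)} = 10 + 4 q$ ($c{\left(q \right)} = 2 \left(q + \left(5 + q\right)\right) = 2 \left(5 + 2 q\right) = 10 + 4 q$)
$v = 70$ ($v = - (10 + 4 \left(-20\right)) = - (10 - 80) = \left(-1\right) \left(-70\right) = 70$)
$\left(v - 46\right) X{\left(-5,-7 \right)} = \left(70 - 46\right) \left(-5\right) = 24 \left(-5\right) = -120$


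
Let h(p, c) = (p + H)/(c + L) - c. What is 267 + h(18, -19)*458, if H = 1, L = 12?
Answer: 54081/7 ≈ 7725.9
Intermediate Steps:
h(p, c) = -c + (1 + p)/(12 + c) (h(p, c) = (p + 1)/(c + 12) - c = (1 + p)/(12 + c) - c = -c + (1 + p)/(12 + c))
267 + h(18, -19)*458 = 267 + ((1 + 18 - 1*(-19)² - 12*(-19))/(12 - 19))*458 = 267 + ((1 + 18 - 1*361 + 228)/(-7))*458 = 267 - (1 + 18 - 361 + 228)/7*458 = 267 - ⅐*(-114)*458 = 267 + (114/7)*458 = 267 + 52212/7 = 54081/7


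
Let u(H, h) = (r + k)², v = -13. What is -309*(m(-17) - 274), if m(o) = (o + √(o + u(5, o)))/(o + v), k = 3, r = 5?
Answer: 844909/10 + 103*√47/10 ≈ 84562.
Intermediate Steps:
u(H, h) = 64 (u(H, h) = (5 + 3)² = 8² = 64)
m(o) = (o + √(64 + o))/(-13 + o) (m(o) = (o + √(o + 64))/(o - 13) = (o + √(64 + o))/(-13 + o))
-309*(m(-17) - 274) = -309*((-17 + √(64 - 17))/(-13 - 17) - 274) = -309*((-17 + √47)/(-30) - 274) = -309*(-(-17 + √47)/30 - 274) = -309*((17/30 - √47/30) - 274) = -309*(-8203/30 - √47/30) = 844909/10 + 103*√47/10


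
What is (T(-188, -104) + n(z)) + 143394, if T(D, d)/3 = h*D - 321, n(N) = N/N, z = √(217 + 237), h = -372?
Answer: 352240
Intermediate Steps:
z = √454 ≈ 21.307
n(N) = 1
T(D, d) = -963 - 1116*D (T(D, d) = 3*(-372*D - 321) = 3*(-321 - 372*D) = -963 - 1116*D)
(T(-188, -104) + n(z)) + 143394 = ((-963 - 1116*(-188)) + 1) + 143394 = ((-963 + 209808) + 1) + 143394 = (208845 + 1) + 143394 = 208846 + 143394 = 352240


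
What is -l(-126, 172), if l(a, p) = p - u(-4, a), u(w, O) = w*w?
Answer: -156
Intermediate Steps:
u(w, O) = w²
l(a, p) = -16 + p (l(a, p) = p - 1*(-4)² = p - 1*16 = p - 16 = -16 + p)
-l(-126, 172) = -(-16 + 172) = -1*156 = -156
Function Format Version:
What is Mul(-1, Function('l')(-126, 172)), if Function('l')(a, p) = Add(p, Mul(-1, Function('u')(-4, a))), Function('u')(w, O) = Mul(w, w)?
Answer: -156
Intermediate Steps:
Function('u')(w, O) = Pow(w, 2)
Function('l')(a, p) = Add(-16, p) (Function('l')(a, p) = Add(p, Mul(-1, Pow(-4, 2))) = Add(p, Mul(-1, 16)) = Add(p, -16) = Add(-16, p))
Mul(-1, Function('l')(-126, 172)) = Mul(-1, Add(-16, 172)) = Mul(-1, 156) = -156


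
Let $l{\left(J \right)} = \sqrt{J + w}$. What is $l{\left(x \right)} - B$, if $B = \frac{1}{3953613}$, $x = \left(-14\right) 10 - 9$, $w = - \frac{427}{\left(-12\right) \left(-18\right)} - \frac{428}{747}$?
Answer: $- \frac{1}{3953613} + \frac{i \sqrt{1353058530}}{2988} \approx -2.5293 \cdot 10^{-7} + 12.311 i$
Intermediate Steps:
$w = - \frac{45713}{17928}$ ($w = - \frac{427}{216} - \frac{428}{747} = - \frac{45713}{17928} \approx -2.5498$)
$x = -149$ ($x = -140 - 9 = -149$)
$B = \frac{1}{3953613} \approx 2.5293 \cdot 10^{-7}$
$l{\left(J \right)} = \sqrt{- \frac{45713}{17928} + J}$ ($l{\left(J \right)} = \sqrt{J - \frac{45713}{17928}} = \sqrt{- \frac{45713}{17928} + J}$)
$l{\left(x \right)} - B = \frac{\sqrt{-22765074 + 8928144 \left(-149\right)}}{2988} - \frac{1}{3953613} = \frac{\sqrt{-22765074 - 1330293456}}{2988} - \frac{1}{3953613} = \frac{\sqrt{-1353058530}}{2988} - \frac{1}{3953613} = \frac{i \sqrt{1353058530}}{2988} - \frac{1}{3953613} = - \frac{1}{3953613} + \frac{i \sqrt{1353058530}}{2988}$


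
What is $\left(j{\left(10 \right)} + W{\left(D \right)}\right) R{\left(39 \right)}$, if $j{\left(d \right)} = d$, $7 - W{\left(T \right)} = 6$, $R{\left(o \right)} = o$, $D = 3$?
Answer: $429$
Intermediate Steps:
$W{\left(T \right)} = 1$ ($W{\left(T \right)} = 7 - 6 = 1$)
$\left(j{\left(10 \right)} + W{\left(D \right)}\right) R{\left(39 \right)} = \left(10 + 1\right) 39 = 11 \cdot 39 = 429$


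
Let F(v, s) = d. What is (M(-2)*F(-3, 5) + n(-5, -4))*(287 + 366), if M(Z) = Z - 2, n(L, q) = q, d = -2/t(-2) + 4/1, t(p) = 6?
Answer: -36568/3 ≈ -12189.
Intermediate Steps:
d = 11/3 (d = -2/6 + 4/1 = -2*1/6 + 4*1 = -1/3 + 4 = 11/3 ≈ 3.6667)
F(v, s) = 11/3
M(Z) = -2 + Z
(M(-2)*F(-3, 5) + n(-5, -4))*(287 + 366) = ((-2 - 2)*(11/3) - 4)*(287 + 366) = (-4*11/3 - 4)*653 = (-44/3 - 4)*653 = -56/3*653 = -36568/3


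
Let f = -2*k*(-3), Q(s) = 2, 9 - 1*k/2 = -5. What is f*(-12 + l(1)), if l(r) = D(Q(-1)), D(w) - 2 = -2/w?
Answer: -1848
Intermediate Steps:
k = 28 (k = 18 - 2*(-5) = 18 + 10 = 28)
D(w) = 2 - 2/w
f = 168 (f = -2*28*(-3) = -56*(-3) = 168)
l(r) = 1 (l(r) = 2 - 2/2 = 2 - 2*½ = 2 - 1 = 1)
f*(-12 + l(1)) = 168*(-12 + 1) = 168*(-11) = -1848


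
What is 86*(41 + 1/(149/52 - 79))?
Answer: 13954962/3959 ≈ 3524.9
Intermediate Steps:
86*(41 + 1/(149/52 - 79)) = 86*(41 + 1/(-3959/52)) = 86*(41 - 52/3959) = 86*(162267/3959) = 13954962/3959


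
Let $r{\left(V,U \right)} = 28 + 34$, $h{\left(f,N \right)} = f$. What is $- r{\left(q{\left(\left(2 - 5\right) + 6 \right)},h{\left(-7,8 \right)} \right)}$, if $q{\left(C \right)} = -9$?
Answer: $-62$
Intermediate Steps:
$r{\left(V,U \right)} = 62$
$- r{\left(q{\left(\left(2 - 5\right) + 6 \right)},h{\left(-7,8 \right)} \right)} = \left(-1\right) 62 = -62$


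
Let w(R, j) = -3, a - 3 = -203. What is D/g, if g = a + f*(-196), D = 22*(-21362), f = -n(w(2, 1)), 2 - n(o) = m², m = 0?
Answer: -117491/48 ≈ -2447.7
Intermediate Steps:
a = -200 (a = 3 - 203 = -200)
n(o) = 2 (n(o) = 2 - 1*0² = 2 - 1*0 = 2 + 0 = 2)
f = -2 (f = -1*2 = -2)
D = -469964
g = 192 (g = -200 - 2*(-196) = -200 + 392 = 192)
D/g = -469964/192 = -469964*1/192 = -117491/48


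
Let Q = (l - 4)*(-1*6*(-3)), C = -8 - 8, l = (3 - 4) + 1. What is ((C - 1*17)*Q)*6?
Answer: 14256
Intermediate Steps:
l = 0 (l = -1 + 1 = 0)
C = -16
Q = -72 (Q = (0 - 4)*(-1*6*(-3)) = -(-24)*(-3) = -4*18 = -72)
((C - 1*17)*Q)*6 = ((-16 - 1*17)*(-72))*6 = ((-16 - 17)*(-72))*6 = -33*(-72)*6 = 2376*6 = 14256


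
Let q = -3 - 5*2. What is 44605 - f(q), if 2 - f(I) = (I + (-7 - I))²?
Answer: 44652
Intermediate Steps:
q = -13 (q = -3 - 10 = -13)
f(I) = -47 (f(I) = 2 - (I + (-7 - I))² = 2 - 1*(-7)² = 2 - 1*49 = 2 - 49 = -47)
44605 - f(q) = 44605 - 1*(-47) = 44605 + 47 = 44652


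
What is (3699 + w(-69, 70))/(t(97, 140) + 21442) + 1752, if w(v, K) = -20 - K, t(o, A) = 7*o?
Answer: 38759601/22121 ≈ 1752.2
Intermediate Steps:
(3699 + w(-69, 70))/(t(97, 140) + 21442) + 1752 = (3699 + (-20 - 1*70))/(7*97 + 21442) + 1752 = (3699 + (-20 - 70))/(679 + 21442) + 1752 = (3699 - 90)/22121 + 1752 = 3609*(1/22121) + 1752 = 3609/22121 + 1752 = 38759601/22121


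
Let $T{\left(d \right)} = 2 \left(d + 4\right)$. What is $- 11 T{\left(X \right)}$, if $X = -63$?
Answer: $1298$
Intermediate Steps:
$T{\left(d \right)} = 8 + 2 d$ ($T{\left(d \right)} = 2 \left(4 + d\right) = 8 + 2 d$)
$- 11 T{\left(X \right)} = - 11 \left(8 + 2 \left(-63\right)\right) = - 11 \left(8 - 126\right) = \left(-11\right) \left(-118\right) = 1298$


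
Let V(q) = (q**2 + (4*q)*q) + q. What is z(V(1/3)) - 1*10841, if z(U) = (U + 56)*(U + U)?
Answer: -869929/81 ≈ -10740.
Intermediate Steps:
V(q) = q + 5*q**2 (V(q) = (q**2 + 4*q**2) + q = 5*q**2 + q = q + 5*q**2)
z(U) = 2*U*(56 + U) (z(U) = (56 + U)*(2*U) = 2*U*(56 + U))
z(V(1/3)) - 1*10841 = 2*((1 + 5/3)/3)*(56 + (1 + 5/3)/3) - 1*10841 = 2*((1 + 5*(1/3))/3)*(56 + (1 + 5*(1/3))/3) - 10841 = 2*((1 + 5/3)/3)*(56 + (1 + 5/3)/3) - 10841 = 2*((1/3)*(8/3))*(56 + (1/3)*(8/3)) - 10841 = 2*(8/9)*(56 + 8/9) - 10841 = 2*(8/9)*(512/9) - 10841 = 8192/81 - 10841 = -869929/81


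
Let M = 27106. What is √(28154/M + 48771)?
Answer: 4*√559914614645/13553 ≈ 220.84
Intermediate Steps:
√(28154/M + 48771) = √(28154/27106 + 48771) = √(28154*(1/27106) + 48771) = √(14077/13553 + 48771) = √(661007440/13553) = 4*√559914614645/13553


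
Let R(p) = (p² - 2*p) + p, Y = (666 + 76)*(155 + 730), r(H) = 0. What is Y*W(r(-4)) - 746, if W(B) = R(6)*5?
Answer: 98499754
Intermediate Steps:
Y = 656670 (Y = 742*885 = 656670)
R(p) = p² - p
W(B) = 150 (W(B) = (6*(-1 + 6))*5 = (6*5)*5 = 30*5 = 150)
Y*W(r(-4)) - 746 = 656670*150 - 746 = 98500500 - 746 = 98499754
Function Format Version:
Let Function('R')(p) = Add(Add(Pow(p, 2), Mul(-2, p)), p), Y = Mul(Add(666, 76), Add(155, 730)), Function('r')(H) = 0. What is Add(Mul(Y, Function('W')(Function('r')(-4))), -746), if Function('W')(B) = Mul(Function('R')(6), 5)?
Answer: 98499754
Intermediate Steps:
Y = 656670 (Y = Mul(742, 885) = 656670)
Function('R')(p) = Add(Pow(p, 2), Mul(-1, p))
Function('W')(B) = 150 (Function('W')(B) = Mul(Mul(6, Add(-1, 6)), 5) = Mul(Mul(6, 5), 5) = Mul(30, 5) = 150)
Add(Mul(Y, Function('W')(Function('r')(-4))), -746) = Add(Mul(656670, 150), -746) = Add(98500500, -746) = 98499754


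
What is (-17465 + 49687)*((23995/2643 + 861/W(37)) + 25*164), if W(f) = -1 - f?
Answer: 6612205522157/50217 ≈ 1.3167e+8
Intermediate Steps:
(-17465 + 49687)*((23995/2643 + 861/W(37)) + 25*164) = (-17465 + 49687)*((23995/2643 + 861/(-1 - 1*37)) + 25*164) = 32222*((23995*(1/2643) + 861/(-1 - 37)) + 4100) = 32222*((23995/2643 + 861/(-38)) + 4100) = 32222*((23995/2643 + 861*(-1/38)) + 4100) = 32222*((23995/2643 - 861/38) + 4100) = 32222*(-1363813/100434 + 4100) = 32222*(410415587/100434) = 6612205522157/50217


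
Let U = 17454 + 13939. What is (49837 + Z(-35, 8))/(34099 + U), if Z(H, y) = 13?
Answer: 24925/32746 ≈ 0.76116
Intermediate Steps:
U = 31393
(49837 + Z(-35, 8))/(34099 + U) = (49837 + 13)/(34099 + 31393) = 49850/65492 = 49850*(1/65492) = 24925/32746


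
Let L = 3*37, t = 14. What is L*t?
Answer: 1554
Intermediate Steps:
L = 111
L*t = 111*14 = 1554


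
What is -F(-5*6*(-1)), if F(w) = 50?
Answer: -50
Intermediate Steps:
-F(-5*6*(-1)) = -1*50 = -50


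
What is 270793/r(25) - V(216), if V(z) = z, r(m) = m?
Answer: 265393/25 ≈ 10616.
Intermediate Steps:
270793/r(25) - V(216) = 270793/25 - 1*216 = 270793*(1/25) - 216 = 270793/25 - 216 = 265393/25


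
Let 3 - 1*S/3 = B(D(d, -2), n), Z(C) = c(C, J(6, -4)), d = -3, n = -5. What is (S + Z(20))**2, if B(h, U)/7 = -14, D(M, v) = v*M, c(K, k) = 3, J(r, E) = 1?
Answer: 93636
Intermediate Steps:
D(M, v) = M*v
B(h, U) = -98 (B(h, U) = 7*(-14) = -98)
Z(C) = 3
S = 303 (S = 9 - 3*(-98) = 9 + 294 = 303)
(S + Z(20))**2 = (303 + 3)**2 = 306**2 = 93636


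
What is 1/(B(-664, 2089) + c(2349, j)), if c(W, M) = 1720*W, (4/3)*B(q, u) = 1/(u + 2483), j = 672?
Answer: 6096/24629546881 ≈ 2.4751e-7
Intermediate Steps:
B(q, u) = 3/(4*(2483 + u)) (B(q, u) = 3/(4*(u + 2483)) = 3/(4*(2483 + u)))
1/(B(-664, 2089) + c(2349, j)) = 1/(3/(4*(2483 + 2089)) + 1720*2349) = 1/((¾)/4572 + 4040280) = 1/((¾)*(1/4572) + 4040280) = 1/(1/6096 + 4040280) = 1/(24629546881/6096) = 6096/24629546881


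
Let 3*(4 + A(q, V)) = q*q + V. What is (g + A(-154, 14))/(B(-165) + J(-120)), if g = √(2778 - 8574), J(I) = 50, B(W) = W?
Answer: -7906/115 - 6*I*√161/115 ≈ -68.748 - 0.66201*I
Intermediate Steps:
A(q, V) = -4 + V/3 + q²/3 (A(q, V) = -4 + (q*q + V)/3 = -4 + (q² + V)/3 = -4 + (V + q²)/3 = -4 + (V/3 + q²/3) = -4 + V/3 + q²/3)
g = 6*I*√161 (g = √(-5796) = 6*I*√161 ≈ 76.131*I)
(g + A(-154, 14))/(B(-165) + J(-120)) = (6*I*√161 + (-4 + (⅓)*14 + (⅓)*(-154)²))/(-165 + 50) = (6*I*√161 + (-4 + 14/3 + (⅓)*23716))/(-115) = (6*I*√161 + (-4 + 14/3 + 23716/3))*(-1/115) = (6*I*√161 + 7906)*(-1/115) = (7906 + 6*I*√161)*(-1/115) = -7906/115 - 6*I*√161/115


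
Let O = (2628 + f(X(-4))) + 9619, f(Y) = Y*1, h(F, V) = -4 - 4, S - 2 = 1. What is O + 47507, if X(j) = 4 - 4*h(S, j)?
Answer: 59790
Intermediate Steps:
S = 3 (S = 2 + 1 = 3)
h(F, V) = -8
X(j) = 36 (X(j) = 4 - 4*(-8) = 4 + 32 = 36)
f(Y) = Y
O = 12283 (O = (2628 + 36) + 9619 = 2664 + 9619 = 12283)
O + 47507 = 12283 + 47507 = 59790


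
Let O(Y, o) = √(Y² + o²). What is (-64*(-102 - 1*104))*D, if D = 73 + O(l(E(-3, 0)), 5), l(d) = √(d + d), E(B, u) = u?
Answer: 1028352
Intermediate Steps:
l(d) = √2*√d (l(d) = √(2*d) = √2*√d)
D = 78 (D = 73 + √((√2*√0)² + 5²) = 73 + √((√2*0)² + 25) = 73 + √(0² + 25) = 73 + √(0 + 25) = 73 + √25 = 73 + 5 = 78)
(-64*(-102 - 1*104))*D = -64*(-102 - 1*104)*78 = -64*(-102 - 104)*78 = -64*(-206)*78 = 13184*78 = 1028352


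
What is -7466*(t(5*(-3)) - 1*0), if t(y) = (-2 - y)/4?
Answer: -48529/2 ≈ -24265.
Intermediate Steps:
t(y) = -1/2 - y/4 (t(y) = (-2 - y)*(1/4) = -1/2 - y/4)
-7466*(t(5*(-3)) - 1*0) = -7466*((-1/2 - 5*(-3)/4) - 1*0) = -7466*((-1/2 - 1/4*(-15)) + 0) = -7466*((-1/2 + 15/4) + 0) = -7466*(13/4 + 0) = -7466*13/4 = -48529/2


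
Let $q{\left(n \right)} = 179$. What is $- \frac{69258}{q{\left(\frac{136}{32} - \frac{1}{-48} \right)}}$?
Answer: $- \frac{69258}{179} \approx -386.92$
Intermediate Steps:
$- \frac{69258}{q{\left(\frac{136}{32} - \frac{1}{-48} \right)}} = - \frac{69258}{179}$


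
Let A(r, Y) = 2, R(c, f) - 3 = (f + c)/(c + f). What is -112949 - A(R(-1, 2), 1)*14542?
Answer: -142033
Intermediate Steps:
R(c, f) = 4 (R(c, f) = 3 + (f + c)/(c + f) = 3 + (c + f)/(c + f) = 3 + 1 = 4)
-112949 - A(R(-1, 2), 1)*14542 = -112949 - 2*14542 = -112949 - 1*29084 = -112949 - 29084 = -142033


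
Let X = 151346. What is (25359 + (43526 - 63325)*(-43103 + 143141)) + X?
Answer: -1980475657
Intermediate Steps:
(25359 + (43526 - 63325)*(-43103 + 143141)) + X = (25359 + (43526 - 63325)*(-43103 + 143141)) + 151346 = (25359 - 19799*100038) + 151346 = (25359 - 1980652362) + 151346 = -1980627003 + 151346 = -1980475657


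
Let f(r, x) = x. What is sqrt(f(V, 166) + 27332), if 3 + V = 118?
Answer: sqrt(27498) ≈ 165.83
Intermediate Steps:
V = 115 (V = -3 + 118 = 115)
sqrt(f(V, 166) + 27332) = sqrt(166 + 27332) = sqrt(27498)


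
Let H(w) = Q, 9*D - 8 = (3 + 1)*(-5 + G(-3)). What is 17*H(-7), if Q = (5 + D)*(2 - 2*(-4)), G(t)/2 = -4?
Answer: 170/9 ≈ 18.889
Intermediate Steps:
G(t) = -8 (G(t) = 2*(-4) = -8)
D = -44/9 (D = 8/9 + ((3 + 1)*(-5 - 8))/9 = 8/9 + (4*(-13))/9 = 8/9 + (⅑)*(-52) = 8/9 - 52/9 = -44/9 ≈ -4.8889)
Q = 10/9 (Q = (5 - 44/9)*(2 - 2*(-4)) = (2 + 8)/9 = (⅑)*10 = 10/9 ≈ 1.1111)
H(w) = 10/9
17*H(-7) = 17*(10/9) = 170/9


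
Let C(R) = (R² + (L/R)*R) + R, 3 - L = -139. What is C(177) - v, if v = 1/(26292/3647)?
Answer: 118869367/3756 ≈ 31648.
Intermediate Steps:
L = 142 (L = 3 - 1*(-139) = 3 + 139 = 142)
v = 521/3756 (v = 1/(26292*(1/3647)) = 1/(3756/521) = 521/3756 ≈ 0.13871)
C(R) = 142 + R + R² (C(R) = (R² + (142/R)*R) + R = (R² + 142) + R = (142 + R²) + R = 142 + R + R²)
C(177) - v = (142 + 177 + 177²) - 1*521/3756 = (142 + 177 + 31329) - 521/3756 = 31648 - 521/3756 = 118869367/3756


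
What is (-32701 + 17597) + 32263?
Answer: 17159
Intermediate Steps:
(-32701 + 17597) + 32263 = -15104 + 32263 = 17159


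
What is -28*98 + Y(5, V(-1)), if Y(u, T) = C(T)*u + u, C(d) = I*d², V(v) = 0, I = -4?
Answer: -2739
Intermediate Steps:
C(d) = -4*d²
Y(u, T) = u - 4*u*T² (Y(u, T) = (-4*T²)*u + u = -4*u*T² + u = u - 4*u*T²)
-28*98 + Y(5, V(-1)) = -28*98 + 5*(1 - 4*0²) = -2744 + 5*(1 - 4*0) = -2744 + 5*(1 + 0) = -2744 + 5*1 = -2744 + 5 = -2739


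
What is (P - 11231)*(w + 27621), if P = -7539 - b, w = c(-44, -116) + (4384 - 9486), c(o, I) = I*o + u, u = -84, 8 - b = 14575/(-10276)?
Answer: -5314401947317/10276 ≈ -5.1717e+8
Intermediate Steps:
b = 96783/10276 (b = 8 - 14575/(-10276) = 8 - 14575*(-1)/10276 = 8 - 1*(-14575/10276) = 8 + 14575/10276 = 96783/10276 ≈ 9.4184)
c(o, I) = -84 + I*o (c(o, I) = I*o - 84 = -84 + I*o)
w = -82 (w = (-84 - 116*(-44)) + (4384 - 9486) = (-84 + 5104) - 5102 = 5020 - 5102 = -82)
P = -77567547/10276 (P = -7539 - 1*96783/10276 = -7539 - 96783/10276 = -77567547/10276 ≈ -7548.4)
(P - 11231)*(w + 27621) = (-77567547/10276 - 11231)*(-82 + 27621) = -192977303/10276*27539 = -5314401947317/10276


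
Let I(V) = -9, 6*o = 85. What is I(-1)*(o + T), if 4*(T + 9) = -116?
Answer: 429/2 ≈ 214.50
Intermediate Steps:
o = 85/6 (o = (1/6)*85 = 85/6 ≈ 14.167)
T = -38 (T = -9 + (1/4)*(-116) = -9 - 29 = -38)
I(-1)*(o + T) = -9*(85/6 - 38) = -9*(-143/6) = 429/2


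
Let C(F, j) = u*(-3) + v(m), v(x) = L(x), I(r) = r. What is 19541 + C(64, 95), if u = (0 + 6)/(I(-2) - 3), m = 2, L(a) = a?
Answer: 97733/5 ≈ 19547.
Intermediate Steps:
u = -6/5 (u = (0 + 6)/(-2 - 3) = 6/(-5) = 6*(-⅕) = -6/5 ≈ -1.2000)
v(x) = x
C(F, j) = 28/5 (C(F, j) = -6/5*(-3) + 2 = 18/5 + 2 = 28/5)
19541 + C(64, 95) = 19541 + 28/5 = 97733/5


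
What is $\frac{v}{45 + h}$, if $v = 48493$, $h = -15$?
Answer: $\frac{48493}{30} \approx 1616.4$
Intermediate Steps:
$\frac{v}{45 + h} = \frac{1}{45 - 15} \cdot 48493 = \frac{1}{30} \cdot 48493 = \frac{48493}{30}$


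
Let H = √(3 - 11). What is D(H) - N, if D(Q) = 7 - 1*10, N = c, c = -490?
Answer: 487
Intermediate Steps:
N = -490
H = 2*I*√2 (H = √(-8) = 2*I*√2 ≈ 2.8284*I)
D(Q) = -3 (D(Q) = 7 - 10 = -3)
D(H) - N = -3 - 1*(-490) = -3 + 490 = 487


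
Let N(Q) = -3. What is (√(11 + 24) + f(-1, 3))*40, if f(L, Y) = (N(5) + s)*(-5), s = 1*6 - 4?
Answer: 200 + 40*√35 ≈ 436.64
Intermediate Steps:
s = 2 (s = 6 - 4 = 2)
f(L, Y) = 5 (f(L, Y) = (-3 + 2)*(-5) = -1*(-5) = 5)
(√(11 + 24) + f(-1, 3))*40 = (√(11 + 24) + 5)*40 = (√35 + 5)*40 = (5 + √35)*40 = 200 + 40*√35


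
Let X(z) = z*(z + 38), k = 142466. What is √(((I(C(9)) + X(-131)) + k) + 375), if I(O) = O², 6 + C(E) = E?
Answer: √155033 ≈ 393.74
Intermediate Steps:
C(E) = -6 + E
X(z) = z*(38 + z)
√(((I(C(9)) + X(-131)) + k) + 375) = √((((-6 + 9)² - 131*(38 - 131)) + 142466) + 375) = √(((3² - 131*(-93)) + 142466) + 375) = √(((9 + 12183) + 142466) + 375) = √((12192 + 142466) + 375) = √(154658 + 375) = √155033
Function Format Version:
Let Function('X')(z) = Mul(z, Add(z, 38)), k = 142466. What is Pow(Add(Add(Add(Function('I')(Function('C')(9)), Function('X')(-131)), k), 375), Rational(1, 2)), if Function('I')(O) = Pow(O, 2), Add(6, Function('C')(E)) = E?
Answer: Pow(155033, Rational(1, 2)) ≈ 393.74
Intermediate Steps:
Function('C')(E) = Add(-6, E)
Function('X')(z) = Mul(z, Add(38, z))
Pow(Add(Add(Add(Function('I')(Function('C')(9)), Function('X')(-131)), k), 375), Rational(1, 2)) = Pow(Add(Add(Add(Pow(Add(-6, 9), 2), Mul(-131, Add(38, -131))), 142466), 375), Rational(1, 2)) = Pow(Add(Add(Add(Pow(3, 2), Mul(-131, -93)), 142466), 375), Rational(1, 2)) = Pow(Add(Add(Add(9, 12183), 142466), 375), Rational(1, 2)) = Pow(Add(Add(12192, 142466), 375), Rational(1, 2)) = Pow(Add(154658, 375), Rational(1, 2)) = Pow(155033, Rational(1, 2))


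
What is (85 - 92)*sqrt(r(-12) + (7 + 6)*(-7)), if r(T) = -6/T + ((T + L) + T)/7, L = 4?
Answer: -I*sqrt(18298)/2 ≈ -67.635*I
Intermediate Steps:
r(T) = 4/7 - 6/T + 2*T/7 (r(T) = -6/T + ((T + 4) + T)/7 = -6/T + ((4 + T) + T)*(1/7) = -6/T + (4 + 2*T)*(1/7) = -6/T + (4/7 + 2*T/7) = 4/7 - 6/T + 2*T/7)
(85 - 92)*sqrt(r(-12) + (7 + 6)*(-7)) = (85 - 92)*sqrt((2/7)*(-21 - 12*(2 - 12))/(-12) + (7 + 6)*(-7)) = -7*sqrt((2/7)*(-1/12)*(-21 - 12*(-10)) + 13*(-7)) = -7*sqrt((2/7)*(-1/12)*(-21 + 120) - 91) = -7*sqrt((2/7)*(-1/12)*99 - 91) = -7*sqrt(-33/14 - 91) = -I*sqrt(18298)/2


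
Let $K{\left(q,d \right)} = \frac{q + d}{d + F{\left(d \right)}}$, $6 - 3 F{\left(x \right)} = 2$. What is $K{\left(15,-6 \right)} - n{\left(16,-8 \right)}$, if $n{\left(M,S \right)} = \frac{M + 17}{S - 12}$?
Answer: $- \frac{39}{140} \approx -0.27857$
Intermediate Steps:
$F{\left(x \right)} = \frac{4}{3}$ ($F{\left(x \right)} = 2 - \frac{2}{3} = \frac{4}{3}$)
$n{\left(M,S \right)} = \frac{17 + M}{-12 + S}$
$K{\left(q,d \right)} = \frac{d + q}{\frac{4}{3} + d}$ ($K{\left(q,d \right)} = \frac{q + d}{d + \frac{4}{3}} = \frac{d + q}{\frac{4}{3} + d}$)
$K{\left(15,-6 \right)} - n{\left(16,-8 \right)} = \frac{3 \left(-6 + 15\right)}{4 + 3 \left(-6\right)} - \frac{17 + 16}{-12 - 8} = 3 \frac{1}{4 - 18} \cdot 9 - \frac{1}{-20} \cdot 33 = 3 \frac{1}{-14} \cdot 9 - \left(- \frac{1}{20}\right) 33 = 3 \left(- \frac{1}{14}\right) 9 - - \frac{33}{20} = - \frac{27}{14} + \frac{33}{20} = - \frac{39}{140}$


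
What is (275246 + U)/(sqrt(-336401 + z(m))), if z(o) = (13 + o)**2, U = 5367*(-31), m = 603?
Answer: 108869*sqrt(43055)/43055 ≈ 524.68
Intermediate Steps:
U = -166377
(275246 + U)/(sqrt(-336401 + z(m))) = (275246 - 166377)/(sqrt(-336401 + (13 + 603)**2)) = 108869/(sqrt(-336401 + 616**2)) = 108869/(sqrt(-336401 + 379456)) = 108869/(sqrt(43055)) = 108869*(sqrt(43055)/43055) = 108869*sqrt(43055)/43055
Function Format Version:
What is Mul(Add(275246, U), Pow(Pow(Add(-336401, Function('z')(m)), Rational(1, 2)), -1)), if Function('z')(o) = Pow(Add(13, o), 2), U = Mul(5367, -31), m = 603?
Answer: Mul(Rational(108869, 43055), Pow(43055, Rational(1, 2))) ≈ 524.68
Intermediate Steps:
U = -166377
Mul(Add(275246, U), Pow(Pow(Add(-336401, Function('z')(m)), Rational(1, 2)), -1)) = Mul(Add(275246, -166377), Pow(Pow(Add(-336401, Pow(Add(13, 603), 2)), Rational(1, 2)), -1)) = Mul(108869, Pow(Pow(Add(-336401, Pow(616, 2)), Rational(1, 2)), -1)) = Mul(108869, Pow(Pow(Add(-336401, 379456), Rational(1, 2)), -1)) = Mul(108869, Pow(Pow(43055, Rational(1, 2)), -1)) = Mul(108869, Mul(Rational(1, 43055), Pow(43055, Rational(1, 2)))) = Mul(Rational(108869, 43055), Pow(43055, Rational(1, 2)))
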